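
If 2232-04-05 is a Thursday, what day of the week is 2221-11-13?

Count forward from the earlier date (November 13, 2221) to the later (April 5, 2232):
Day-of-year of November 13, 2221: 317.
Day-of-year of April 5, 2232: 96.
2221 has 365 days, so 365 − 317 = 48 days remain in 2221.
Full years 2222–2231: 8 common + 2 leap = 8×365 + 2×366 = 3652 days.
Total: 48 + 3652 + 96 = 3796 days.
3796 mod 7 = 2, so 2 days before Thursday is Tuesday.

Tuesday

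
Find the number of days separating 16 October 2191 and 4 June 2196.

Day-of-year of October 16, 2191: 289.
Day-of-year of June 4, 2196: 156.
2191 has 365 days, so 365 − 289 = 76 days remain in 2191.
Full years: 2192: 366; 2193: 365; 2194: 365; 2195: 365. Sum = 1461.
Total: 76 + 1461 + 156 = 1693 days.

1693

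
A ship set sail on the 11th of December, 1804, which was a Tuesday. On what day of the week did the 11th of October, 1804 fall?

Thursday

Count forward from the earlier date (October 11, 1804) to the later (December 11, 1804):
October 1804: 31 − 11 = 20 days remain.
Then November (30): 30 days.
December 1–11, 1804: 11 days.
Total: 20 + 30 + 11 = 61 days.
61 mod 7 = 5, so 5 days before Tuesday is Thursday.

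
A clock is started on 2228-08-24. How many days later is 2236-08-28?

From August 24, 2228 to August 24, 2236: 8 years, of which 2 contain a Feb 29 — 6×365 + 2×366 = 2922 days.
Within August 2236: 28 − 24 = 4 days.
Total: 2926 days.

2926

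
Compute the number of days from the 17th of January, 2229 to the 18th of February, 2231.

January 2229: 31 − 17 = 14 days remain.
Then 24 full months totalling 730 days.
February 1–18, 2231: 18 days (2231 is not a leap year).
Total: 14 + 730 + 18 = 762 days.

762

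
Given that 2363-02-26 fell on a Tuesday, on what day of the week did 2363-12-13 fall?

February 2363: 28 − 26 = 2 days remain (2363 is not a leap year, so February has 28 days).
Then 9 full months totalling 275 days.
December 1–13, 2363: 13 days.
Total: 2 + 275 + 13 = 290 days.
290 mod 7 = 3, so 3 days after Tuesday is Friday.

Friday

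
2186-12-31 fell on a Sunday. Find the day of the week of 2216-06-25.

Tuesday

Day-of-year of December 31, 2186: 365.
Day-of-year of June 25, 2216: 177.
2186 has 365 days, so 365 − 365 = 0 days remain in 2186.
Full years 2187–2215: 23 common + 6 leap = 23×365 + 6×366 = 10591 days.
Total: 0 + 10591 + 177 = 10768 days.
10768 mod 7 = 2, so 2 days after Sunday is Tuesday.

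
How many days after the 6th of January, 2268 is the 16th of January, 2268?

Within January 2268: 16 − 6 = 10 days.

10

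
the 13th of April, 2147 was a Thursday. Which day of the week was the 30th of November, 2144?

Monday

Count forward from the earlier date (November 30, 2144) to the later (April 13, 2147):
November 30, 2144 → November 30, 2145: 365 days.
November 30, 2145 → November 30, 2146: 365 days.
November 2146: 30 − 30 = 0 days remain.
Then December (31), January (31), February 2147 (28), March (31): 31 + 31 + 28 + 31 = 121 days.
April 1–13, 2147: 13 days.
Residual: 134 days.
Total: 864 days.
864 mod 7 = 3, so 3 days before Thursday is Monday.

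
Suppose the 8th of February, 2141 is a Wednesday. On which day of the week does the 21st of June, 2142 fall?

Thursday

February 2141: 28 − 8 = 20 days remain (2141 is not a leap year, so February has 28 days).
Then 15 full months totalling 457 days.
June 1–21, 2142: 21 days.
Total: 20 + 457 + 21 = 498 days.
498 mod 7 = 1, so 1 day after Wednesday is Thursday.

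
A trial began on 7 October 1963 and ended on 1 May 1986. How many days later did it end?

8242

From October 7, 1963 to October 7, 1985: 22 years, of which 6 contain a Feb 29 — 16×365 + 6×366 = 8036 days.
October 1985: 31 − 7 = 24 days remain.
Then November (30), December (31), January (31), February 1986 (28), March (31), April (30): 30 + 31 + 31 + 28 + 31 + 30 = 181 days.
May 1, 1986: 1 day.
Residual: 206 days.
Total: 8242 days.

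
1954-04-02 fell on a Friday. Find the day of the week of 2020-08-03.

Monday

From April 2, 1954 to April 2, 2020: 66 years, of which 17 contain a Feb 29 — 49×365 + 17×366 = 24107 days.
(2000 is a leap year (divisible by 400).)
April 2020: 30 − 2 = 28 days remain.
Then May (31), June (30), July (31): 31 + 30 + 31 = 92 days.
August 1–3, 2020: 3 days.
Residual: 123 days.
Total: 24230 days.
24230 mod 7 = 3, so 3 days after Friday is Monday.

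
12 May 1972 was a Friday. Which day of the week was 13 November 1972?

May 1972: 31 − 12 = 19 days remain.
Then June (30), July (31), August (31), September (30), October (31): 30 + 31 + 31 + 30 + 31 = 153 days.
November 1–13, 1972: 13 days.
Total: 19 + 153 + 13 = 185 days.
185 mod 7 = 3, so 3 days after Friday is Monday.

Monday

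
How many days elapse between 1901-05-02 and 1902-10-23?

May 1901: 31 − 2 = 29 days remain.
Then 16 full months totalling 487 days.
October 1–23, 1902: 23 days.
Total: 29 + 487 + 23 = 539 days.

539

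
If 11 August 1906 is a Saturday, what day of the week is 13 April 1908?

Monday

August 11, 1906 → August 11, 1907: 365 days.
August 1907: 31 − 11 = 20 days remain.
Then September (30), October (31), November (30), December (31), January (31), February 1908 (29), March (31): 30 + 31 + 30 + 31 + 31 + 29 + 31 = 213 days.
April 1–13, 1908: 13 days.
Residual: 246 days.
Total: 611 days.
611 mod 7 = 2, so 2 days after Saturday is Monday.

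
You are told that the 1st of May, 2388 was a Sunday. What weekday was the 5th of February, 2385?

Count forward from the earlier date (February 5, 2385) to the later (May 1, 2388):
Day-of-year of February 5, 2385: 36.
Day-of-year of May 1, 2388: 122.
2385 has 365 days, so 365 − 36 = 329 days remain in 2385.
Full years: 2386: 365; 2387: 365. Sum = 730.
Total: 329 + 730 + 122 = 1181 days.
1181 mod 7 = 5, so 5 days before Sunday is Tuesday.

Tuesday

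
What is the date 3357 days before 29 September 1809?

21 July 1800

Count 3357 days before September 29, 1809:
From July 21, 1800 to July 21, 1809: 9 years, of which 2 contain a Feb 29 — 7×365 + 2×366 = 3287 days.
July 1809: 31 − 21 = 10 days remain.
Then August (31): 31 days.
September 1–29, 1809: 29 days.
Residual: 70 days.
Total: 3357 days.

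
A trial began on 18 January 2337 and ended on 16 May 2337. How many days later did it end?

118

January 2337: 31 − 18 = 13 days remain.
Then February 2337 (28), March (31), April (30): 28 + 31 + 30 = 89 days.
May 1–16, 2337: 16 days.
Total: 13 + 89 + 16 = 118 days.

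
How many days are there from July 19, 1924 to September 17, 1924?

July 1924: 31 − 19 = 12 days remain.
Then August (31): 31 days.
September 1–17, 1924: 17 days.
Total: 12 + 31 + 17 = 60 days.

60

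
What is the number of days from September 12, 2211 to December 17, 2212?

Day-of-year of September 12, 2211: 255.
Day-of-year of December 17, 2212: 352.
2211 has 365 days, so 365 − 255 = 110 days remain in 2211.
Total: 110 + 352 = 462 days.

462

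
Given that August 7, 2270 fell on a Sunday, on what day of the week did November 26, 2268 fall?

Thursday

Count forward from the earlier date (November 26, 2268) to the later (August 7, 2270):
Day-of-year of November 26, 2268: 331.
Day-of-year of August 7, 2270: 219.
2268 has 366 days, so 366 − 331 = 35 days remain in 2268.
Full years: 2269: 365. Sum = 365.
Total: 35 + 365 + 219 = 619 days.
619 mod 7 = 3, so 3 days before Sunday is Thursday.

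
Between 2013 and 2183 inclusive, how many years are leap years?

Years divisible by 4: 2016, 2020, …, 2180 — 42 in all.
Of these, 2100 is divisible by 100 but not 400, so not leap.
Leap years: 42 − 1 = 41.

41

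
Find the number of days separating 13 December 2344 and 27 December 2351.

Day-of-year of December 13, 2344: 348.
Day-of-year of December 27, 2351: 361.
2344 has 366 days, so 366 − 348 = 18 days remain in 2344.
Full years: 2345: 365; 2346: 365; 2347: 365; 2348: 366; 2349: 365; 2350: 365. Sum = 2191.
Total: 18 + 2191 + 361 = 2570 days.

2570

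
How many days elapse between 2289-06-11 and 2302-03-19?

4663

Day-of-year of June 11, 2289: 162.
Day-of-year of March 19, 2302: 78.
2289 has 365 days, so 365 − 162 = 203 days remain in 2289.
Full years 2290–2301: 10 common + 2 leap = 10×365 + 2×366 = 4382 days.
Total: 203 + 4382 + 78 = 4663 days.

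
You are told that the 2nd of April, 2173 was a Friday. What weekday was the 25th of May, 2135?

Wednesday

Count forward from the earlier date (May 25, 2135) to the later (April 2, 2173):
Day-of-year of May 25, 2135: 145.
Day-of-year of April 2, 2173: 92.
2135 has 365 days, so 365 − 145 = 220 days remain in 2135.
Full years 2136–2172: 27 common + 10 leap = 27×365 + 10×366 = 13515 days.
Total: 220 + 13515 + 92 = 13827 days.
13827 mod 7 = 2, so 2 days before Friday is Wednesday.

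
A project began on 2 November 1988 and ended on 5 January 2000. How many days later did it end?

4081

From November 2, 1988 to November 2, 1999: 11 years, of which 2 contain a Feb 29 — 9×365 + 2×366 = 4017 days.
November 1999: 30 − 2 = 28 days remain.
Then December (31): 31 days.
January 1–5, 2000: 5 days.
Residual: 64 days.
Total: 4081 days.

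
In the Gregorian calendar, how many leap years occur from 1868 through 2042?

Years divisible by 4: 1868, 1872, …, 2040 — 44 in all.
Of these, 1900 is divisible by 100 but not 400, so not leap.
2000 is divisible by 400, so still leap.
Leap years: 44 − 1 = 43.

43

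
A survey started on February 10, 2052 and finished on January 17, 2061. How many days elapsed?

3264

From February 10, 2052 to February 10, 2060: 8 years, of which 2 contain a Feb 29 — 6×365 + 2×366 = 2922 days.
February 2060: 29 − 10 = 19 days remain (2060 is a leap year, so February has 29 days).
Then 10 full months totalling 306 days.
January 1–17, 2061: 17 days.
Residual: 342 days.
Total: 3264 days.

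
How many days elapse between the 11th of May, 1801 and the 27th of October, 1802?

534

Day-of-year of May 11, 1801: 131.
Day-of-year of October 27, 1802: 300.
1801 has 365 days, so 365 − 131 = 234 days remain in 1801.
Total: 234 + 300 = 534 days.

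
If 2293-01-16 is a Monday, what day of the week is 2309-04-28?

From January 16, 2293 to January 16, 2309: 16 years, of which 3 contain a Feb 29 — 13×365 + 3×366 = 5843 days.
(2300 is not a leap year (divisible by 100 but not 400).)
January 2309: 31 − 16 = 15 days remain.
Then February 2309 (28), March (31): 28 + 31 = 59 days.
April 1–28, 2309: 28 days.
Residual: 102 days.
Total: 5945 days.
5945 mod 7 = 2, so 2 days after Monday is Wednesday.

Wednesday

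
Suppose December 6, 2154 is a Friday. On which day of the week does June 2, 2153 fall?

Count forward from the earlier date (June 2, 2153) to the later (December 6, 2154):
Day-of-year of June 2, 2153: 153.
Day-of-year of December 6, 2154: 340.
2153 has 365 days, so 365 − 153 = 212 days remain in 2153.
Total: 212 + 340 = 552 days.
552 mod 7 = 6, so 6 days before Friday is Saturday.

Saturday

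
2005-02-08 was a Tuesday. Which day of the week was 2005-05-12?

February 2005: 28 − 8 = 20 days remain (2005 is not a leap year, so February has 28 days).
Then March (31), April (30): 31 + 30 = 61 days.
May 1–12, 2005: 12 days.
Total: 20 + 61 + 12 = 93 days.
93 mod 7 = 2, so 2 days after Tuesday is Thursday.

Thursday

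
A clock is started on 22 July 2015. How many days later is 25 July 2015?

3

Within July 2015: 25 − 22 = 3 days.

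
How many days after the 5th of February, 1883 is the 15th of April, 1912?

10661

From February 5, 1883 to February 5, 1912: 29 years, of which 6 contain a Feb 29 — 23×365 + 6×366 = 10591 days.
(1900 is not a leap year (divisible by 100 but not 400).)
February 1912: 29 − 5 = 24 days remain (1912 is a leap year, so February has 29 days).
Then March (31): 31 days.
April 1–15, 1912: 15 days.
Residual: 70 days.
Total: 10661 days.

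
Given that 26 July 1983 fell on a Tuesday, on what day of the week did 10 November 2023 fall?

Day-of-year of July 26, 1983: 207.
Day-of-year of November 10, 2023: 314.
1983 has 365 days, so 365 − 207 = 158 days remain in 1983.
Full years 1984–2022: 29 common + 10 leap = 29×365 + 10×366 = 14245 days.
Total: 158 + 14245 + 314 = 14717 days.
14717 mod 7 = 3, so 3 days after Tuesday is Friday.

Friday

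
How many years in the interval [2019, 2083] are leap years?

Years divisible by 4: 2020, 2024, …, 2080 — 16 in all.
No century exceptions apply. Count: 16.

16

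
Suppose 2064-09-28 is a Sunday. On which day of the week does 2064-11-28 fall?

Friday

September 2064: 30 − 28 = 2 days remain.
Then October (31): 31 days.
November 1–28, 2064: 28 days.
Total: 2 + 31 + 28 = 61 days.
61 mod 7 = 5, so 5 days after Sunday is Friday.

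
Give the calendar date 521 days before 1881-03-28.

1879-10-24

Count 521 days before March 28, 1881:
October 24, 1879 → October 24, 1880: 366 days (1880 is a leap year).
October 1880: 31 − 24 = 7 days remain.
Then November (30), December (31), January (31), February 1881 (28): 30 + 31 + 31 + 28 = 120 days.
March 1–28, 1881: 28 days.
Residual: 155 days.
Total: 521 days.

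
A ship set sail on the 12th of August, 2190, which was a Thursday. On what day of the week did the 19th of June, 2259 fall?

Day-of-year of August 12, 2190: 224.
Day-of-year of June 19, 2259: 170.
2190 has 365 days, so 365 − 224 = 141 days remain in 2190.
Full years 2191–2258: 52 common + 16 leap = 52×365 + 16×366 = 24836 days.
Total: 141 + 24836 + 170 = 25147 days.
25147 mod 7 = 3, so 3 days after Thursday is Sunday.

Sunday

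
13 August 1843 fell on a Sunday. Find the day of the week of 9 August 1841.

Count forward from the earlier date (August 9, 1841) to the later (August 13, 1843):
August 9, 1841 → August 9, 1842: 365 days.
August 9, 1842 → August 9, 1843: 365 days.
Within August 1843: 13 − 9 = 4 days.
Total: 734 days.
734 mod 7 = 6, so 6 days before Sunday is Monday.

Monday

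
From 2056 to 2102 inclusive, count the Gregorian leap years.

Years divisible by 4 in [2056, 2102]: 2056, 2060, 2064, 2068, 2072, 2076, 2080, 2084, 2088, 2092, 2096, 2100.
Of these, 2100 is divisible by 100 but not 400, so not leap.
Leap years: 12 − 1 = 11.

11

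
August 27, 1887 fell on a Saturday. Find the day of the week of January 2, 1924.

Day-of-year of August 27, 1887: 239.
Day-of-year of January 2, 1924: 2.
1887 has 365 days, so 365 − 239 = 126 days remain in 1887.
Full years 1888–1923: 28 common + 8 leap = 28×365 + 8×366 = 13148 days.
Total: 126 + 13148 + 2 = 13276 days.
13276 mod 7 = 4, so 4 days after Saturday is Wednesday.

Wednesday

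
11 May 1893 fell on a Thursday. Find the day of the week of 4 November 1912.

Monday

From May 11, 1893 to May 11, 1912: 19 years, of which 4 contain a Feb 29 — 15×365 + 4×366 = 6939 days.
(1900 is not a leap year (divisible by 100 but not 400).)
May 1912: 31 − 11 = 20 days remain.
Then June (30), July (31), August (31), September (30), October (31): 30 + 31 + 31 + 30 + 31 = 153 days.
November 1–4, 1912: 4 days.
Residual: 177 days.
Total: 7116 days.
7116 mod 7 = 4, so 4 days after Thursday is Monday.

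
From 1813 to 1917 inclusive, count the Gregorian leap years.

25

Years divisible by 4: 1816, 1820, …, 1916 — 26 in all.
Of these, 1900 is divisible by 100 but not 400, so not leap.
Leap years: 26 − 1 = 25.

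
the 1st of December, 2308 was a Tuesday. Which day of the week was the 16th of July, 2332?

Day-of-year of December 1, 2308: 336.
Day-of-year of July 16, 2332: 198.
2308 has 366 days, so 366 − 336 = 30 days remain in 2308.
Full years 2309–2331: 18 common + 5 leap = 18×365 + 5×366 = 8400 days.
Total: 30 + 8400 + 198 = 8628 days.
8628 mod 7 = 4, so 4 days after Tuesday is Saturday.

Saturday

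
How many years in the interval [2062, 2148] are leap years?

21

Years divisible by 4: 2064, 2068, …, 2148 — 22 in all.
Of these, 2100 is divisible by 100 but not 400, so not leap.
Leap years: 22 − 1 = 21.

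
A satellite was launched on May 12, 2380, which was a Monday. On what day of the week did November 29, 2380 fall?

May 2380: 31 − 12 = 19 days remain.
Then June (30), July (31), August (31), September (30), October (31): 30 + 31 + 31 + 30 + 31 = 153 days.
November 1–29, 2380: 29 days.
Total: 19 + 153 + 29 = 201 days.
201 mod 7 = 5, so 5 days after Monday is Saturday.

Saturday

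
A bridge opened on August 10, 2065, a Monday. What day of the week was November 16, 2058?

Saturday

Count forward from the earlier date (November 16, 2058) to the later (August 10, 2065):
November 16, 2058 → November 16, 2059: 365 days.
November 16, 2059 → November 16, 2060: 366 days (2060 is a leap year).
November 16, 2060 → November 16, 2061: 365 days.
November 16, 2061 → November 16, 2062: 365 days.
November 16, 2062 → November 16, 2063: 365 days.
November 16, 2063 → November 16, 2064: 366 days (2064 is a leap year).
November 2064: 30 − 16 = 14 days remain.
Then December (31), January (31), February 2065 (28), March (31), April (30), May (31), June (30), July (31): 31 + 31 + 28 + 31 + 30 + 31 + 30 + 31 = 243 days.
August 1–10, 2065: 10 days.
Residual: 267 days.
Total: 2459 days.
2459 mod 7 = 2, so 2 days before Monday is Saturday.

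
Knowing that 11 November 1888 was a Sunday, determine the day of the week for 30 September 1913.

From November 11, 1888 to November 11, 1912: 24 years, of which 5 contain a Feb 29 — 19×365 + 5×366 = 8765 days.
(1900 is not a leap year (divisible by 100 but not 400).)
November 1912: 30 − 11 = 19 days remain.
Then 9 full months totalling 274 days.
September 1–30, 1913: 30 days.
Residual: 323 days.
Total: 9088 days.
9088 mod 7 = 2, so 2 days after Sunday is Tuesday.

Tuesday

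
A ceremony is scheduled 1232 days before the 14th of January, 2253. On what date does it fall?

the 31st of August, 2249

Count 1232 days before January 14, 2253:
August 31, 2249 → August 31, 2250: 365 days.
August 31, 2250 → August 31, 2251: 365 days.
August 31, 2251 → August 31, 2252: 366 days (2252 is a leap year).
August 2252: 31 − 31 = 0 days remain.
Then September (30), October (31), November (30), December (31): 30 + 31 + 30 + 31 = 122 days.
January 1–14, 2253: 14 days.
Residual: 136 days.
Total: 1232 days.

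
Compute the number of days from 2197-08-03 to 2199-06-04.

670

Day-of-year of August 3, 2197: 215.
Day-of-year of June 4, 2199: 155.
2197 has 365 days, so 365 − 215 = 150 days remain in 2197.
Full years: 2198: 365. Sum = 365.
Total: 150 + 365 + 155 = 670 days.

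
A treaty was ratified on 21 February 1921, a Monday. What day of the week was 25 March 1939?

Saturday

Day-of-year of February 21, 1921: 52.
Day-of-year of March 25, 1939: 84.
1921 has 365 days, so 365 − 52 = 313 days remain in 1921.
Full years 1922–1938: 13 common + 4 leap = 13×365 + 4×366 = 6209 days.
Total: 313 + 6209 + 84 = 6606 days.
6606 mod 7 = 5, so 5 days after Monday is Saturday.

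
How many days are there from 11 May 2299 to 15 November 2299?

188

May 2299: 31 − 11 = 20 days remain.
Then June (30), July (31), August (31), September (30), October (31): 30 + 31 + 31 + 30 + 31 = 153 days.
November 1–15, 2299: 15 days.
Total: 20 + 153 + 15 = 188 days.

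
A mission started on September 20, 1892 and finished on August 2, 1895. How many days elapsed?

September 20, 1892 → September 20, 1893: 365 days.
September 20, 1893 → September 20, 1894: 365 days.
September 1894: 30 − 20 = 10 days remain.
Then 10 full months totalling 304 days.
August 1–2, 1895: 2 days.
Residual: 316 days.
Total: 1046 days.

1046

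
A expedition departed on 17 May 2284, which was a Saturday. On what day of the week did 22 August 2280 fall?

Sunday

Count forward from the earlier date (August 22, 2280) to the later (May 17, 2284):
August 22, 2280 → August 22, 2281: 365 days.
August 22, 2281 → August 22, 2282: 365 days.
August 22, 2282 → August 22, 2283: 365 days.
August 2283: 31 − 22 = 9 days remain.
Then September (30), October (31), November (30), December (31), January (31), February 2284 (29), March (31), April (30): 30 + 31 + 30 + 31 + 31 + 29 + 31 + 30 = 243 days.
May 1–17, 2284: 17 days.
Residual: 269 days.
Total: 1364 days.
1364 mod 7 = 6, so 6 days before Saturday is Sunday.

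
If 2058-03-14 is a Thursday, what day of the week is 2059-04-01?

March 2058: 31 − 14 = 17 days remain.
Then 12 full months totalling 365 days.
April 1, 2059: 1 day.
Total: 17 + 365 + 1 = 383 days.
383 mod 7 = 5, so 5 days after Thursday is Tuesday.

Tuesday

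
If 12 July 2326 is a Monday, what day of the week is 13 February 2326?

Count forward from the earlier date (February 13, 2326) to the later (July 12, 2326):
February 2326: 28 − 13 = 15 days remain (2326 is not a leap year, so February has 28 days).
Then March (31), April (30), May (31), June (30): 31 + 30 + 31 + 30 = 122 days.
July 1–12, 2326: 12 days.
Total: 15 + 122 + 12 = 149 days.
149 mod 7 = 2, so 2 days before Monday is Saturday.

Saturday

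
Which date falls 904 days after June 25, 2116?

December 16, 2118

Count 904 days after June 25, 2116:
Day-of-year of June 25, 2116: 177.
Day-of-year of December 16, 2118: 350.
2116 has 366 days, so 366 − 177 = 189 days remain in 2116.
Full years: 2117: 365. Sum = 365.
Total: 189 + 365 + 350 = 904 days.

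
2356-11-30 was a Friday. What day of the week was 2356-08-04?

Saturday

Count forward from the earlier date (August 4, 2356) to the later (November 30, 2356):
August 2356: 31 − 4 = 27 days remain.
Then September (30), October (31): 30 + 31 = 61 days.
November 1–30, 2356: 30 days.
Total: 27 + 61 + 30 = 118 days.
118 mod 7 = 6, so 6 days before Friday is Saturday.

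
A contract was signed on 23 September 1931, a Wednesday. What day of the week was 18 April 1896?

Saturday

Count forward from the earlier date (April 18, 1896) to the later (September 23, 1931):
From April 18, 1896 to April 18, 1931: 35 years, of which 7 contain a Feb 29 — 28×365 + 7×366 = 12782 days.
(1900 is not a leap year (divisible by 100 but not 400).)
April 1931: 30 − 18 = 12 days remain.
Then May (31), June (30), July (31), August (31): 31 + 30 + 31 + 31 = 123 days.
September 1–23, 1931: 23 days.
Residual: 158 days.
Total: 12940 days.
12940 mod 7 = 4, so 4 days before Wednesday is Saturday.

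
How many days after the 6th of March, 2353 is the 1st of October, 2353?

209

March 2353: 31 − 6 = 25 days remain.
Then April (30), May (31), June (30), July (31), August (31), September (30): 30 + 31 + 30 + 31 + 31 + 30 = 183 days.
October 1, 2353: 1 day.
Total: 25 + 183 + 1 = 209 days.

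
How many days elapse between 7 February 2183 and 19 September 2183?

224

February 2183: 28 − 7 = 21 days remain (2183 is not a leap year, so February has 28 days).
Then March (31), April (30), May (31), June (30), July (31), August (31): 31 + 30 + 31 + 30 + 31 + 31 = 184 days.
September 1–19, 2183: 19 days.
Total: 21 + 184 + 19 = 224 days.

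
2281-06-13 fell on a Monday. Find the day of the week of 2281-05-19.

Count forward from the earlier date (May 19, 2281) to the later (June 13, 2281):
May 2281: 31 − 19 = 12 days remain.
June 1–13, 2281: 13 days.
Total: 12 + 13 = 25 days.
25 mod 7 = 4, so 4 days before Monday is Thursday.

Thursday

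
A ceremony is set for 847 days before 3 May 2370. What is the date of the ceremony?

7 January 2368

Count 847 days before May 3, 2370:
Day-of-year of January 7, 2368: 7.
Day-of-year of May 3, 2370: 123.
2368 has 366 days, so 366 − 7 = 359 days remain in 2368.
Full years: 2369: 365. Sum = 365.
Total: 359 + 365 + 123 = 847 days.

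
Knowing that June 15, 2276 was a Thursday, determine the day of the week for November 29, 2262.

Count forward from the earlier date (November 29, 2262) to the later (June 15, 2276):
Day-of-year of November 29, 2262: 333.
Day-of-year of June 15, 2276: 167.
2262 has 365 days, so 365 − 333 = 32 days remain in 2262.
Full years 2263–2275: 10 common + 3 leap = 10×365 + 3×366 = 4748 days.
Total: 32 + 4748 + 167 = 4947 days.
4947 mod 7 = 5, so 5 days before Thursday is Saturday.

Saturday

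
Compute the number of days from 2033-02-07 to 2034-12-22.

683

February 7, 2033 → February 7, 2034: 365 days.
February 2034: 28 − 7 = 21 days remain (2034 is not a leap year, so February has 28 days).
Then 9 full months totalling 275 days.
December 1–22, 2034: 22 days.
Residual: 318 days.
Total: 683 days.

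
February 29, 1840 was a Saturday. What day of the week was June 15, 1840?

February 1840: 29 − 29 = 0 days remain (1840 is a leap year, so February has 29 days).
Then March (31), April (30), May (31): 31 + 30 + 31 = 92 days.
June 1–15, 1840: 15 days.
Total: 0 + 92 + 15 = 107 days.
107 mod 7 = 2, so 2 days after Saturday is Monday.

Monday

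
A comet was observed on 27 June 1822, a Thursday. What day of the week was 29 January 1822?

Count forward from the earlier date (January 29, 1822) to the later (June 27, 1822):
January 1822: 31 − 29 = 2 days remain.
Then February 1822 (28), March (31), April (30), May (31): 28 + 31 + 30 + 31 = 120 days.
June 1–27, 1822: 27 days.
Total: 2 + 120 + 27 = 149 days.
149 mod 7 = 2, so 2 days before Thursday is Tuesday.

Tuesday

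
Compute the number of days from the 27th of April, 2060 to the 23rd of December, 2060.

240

April 2060: 30 − 27 = 3 days remain.
Then May (31), June (30), July (31), August (31), September (30), October (31), November (30): 31 + 30 + 31 + 31 + 30 + 31 + 30 = 214 days.
December 1–23, 2060: 23 days.
Total: 3 + 214 + 23 = 240 days.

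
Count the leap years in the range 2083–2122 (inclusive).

9

Years divisible by 4 in [2083, 2122]: 2084, 2088, 2092, 2096, 2100, 2104, 2108, 2112, 2116, 2120.
Of these, 2100 is divisible by 100 but not 400, so not leap.
Leap years: 10 − 1 = 9.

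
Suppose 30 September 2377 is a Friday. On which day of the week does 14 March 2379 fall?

Day-of-year of September 30, 2377: 273.
Day-of-year of March 14, 2379: 73.
2377 has 365 days, so 365 − 273 = 92 days remain in 2377.
Full years: 2378: 365. Sum = 365.
Total: 92 + 365 + 73 = 530 days.
530 mod 7 = 5, so 5 days after Friday is Wednesday.

Wednesday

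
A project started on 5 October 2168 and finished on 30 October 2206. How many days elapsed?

Day-of-year of October 5, 2168: 279.
Day-of-year of October 30, 2206: 303.
2168 has 366 days, so 366 − 279 = 87 days remain in 2168.
Full years 2169–2205: 29 common + 8 leap = 29×365 + 8×366 = 13513 days.
Total: 87 + 13513 + 303 = 13903 days.

13903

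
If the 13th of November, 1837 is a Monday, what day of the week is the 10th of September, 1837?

Count forward from the earlier date (September 10, 1837) to the later (November 13, 1837):
September 1837: 30 − 10 = 20 days remain.
Then October (31): 31 days.
November 1–13, 1837: 13 days.
Total: 20 + 31 + 13 = 64 days.
64 mod 7 = 1, so 1 day before Monday is Sunday.

Sunday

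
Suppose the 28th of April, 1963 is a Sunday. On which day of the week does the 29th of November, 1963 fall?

Friday

April 1963: 30 − 28 = 2 days remain.
Then May (31), June (30), July (31), August (31), September (30), October (31): 31 + 30 + 31 + 31 + 30 + 31 = 184 days.
November 1–29, 1963: 29 days.
Total: 2 + 184 + 29 = 215 days.
215 mod 7 = 5, so 5 days after Sunday is Friday.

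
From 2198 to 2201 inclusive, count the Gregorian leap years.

Years divisible by 4 in [2198, 2201]: 2200.
Of these, 2200 is divisible by 100 but not 400, so not leap.
Leap years: 1 − 1 = 0.

0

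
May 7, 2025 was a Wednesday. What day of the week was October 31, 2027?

Sunday

Day-of-year of May 7, 2025: 127.
Day-of-year of October 31, 2027: 304.
2025 has 365 days, so 365 − 127 = 238 days remain in 2025.
Full years: 2026: 365. Sum = 365.
Total: 238 + 365 + 304 = 907 days.
907 mod 7 = 4, so 4 days after Wednesday is Sunday.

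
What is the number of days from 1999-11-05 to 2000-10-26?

November 1999: 30 − 5 = 25 days remain.
Then 10 full months totalling 305 days.
October 1–26, 2000: 26 days.
Total: 25 + 305 + 26 = 356 days.

356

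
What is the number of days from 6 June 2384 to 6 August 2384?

61

June 2384: 30 − 6 = 24 days remain.
Then July (31): 31 days.
August 1–6, 2384: 6 days.
Total: 24 + 31 + 6 = 61 days.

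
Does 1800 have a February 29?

No

1800 is not a leap year (divisible by 100 but not 400).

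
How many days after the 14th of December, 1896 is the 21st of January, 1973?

From December 14, 1896 to December 14, 1972: 76 years, of which 18 contain a Feb 29 — 58×365 + 18×366 = 27758 days.
(1900 is not a leap year (divisible by 100 but not 400).)
December 1972: 31 − 14 = 17 days remain.
January 1–21, 1973: 21 days.
Residual: 38 days.
Total: 27796 days.

27796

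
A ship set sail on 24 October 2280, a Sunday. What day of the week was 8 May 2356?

Tuesday

Day-of-year of October 24, 2280: 298.
Day-of-year of May 8, 2356: 129.
2280 has 366 days, so 366 − 298 = 68 days remain in 2280.
Full years 2281–2355: 58 common + 17 leap = 58×365 + 17×366 = 27392 days.
Total: 68 + 27392 + 129 = 27589 days.
27589 mod 7 = 2, so 2 days after Sunday is Tuesday.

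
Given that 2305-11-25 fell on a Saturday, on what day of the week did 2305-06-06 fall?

Count forward from the earlier date (June 6, 2305) to the later (November 25, 2305):
June 2305: 30 − 6 = 24 days remain.
Then July (31), August (31), September (30), October (31): 31 + 31 + 30 + 31 = 123 days.
November 1–25, 2305: 25 days.
Total: 24 + 123 + 25 = 172 days.
172 mod 7 = 4, so 4 days before Saturday is Tuesday.

Tuesday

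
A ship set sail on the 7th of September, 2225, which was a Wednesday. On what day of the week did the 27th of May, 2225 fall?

Count forward from the earlier date (May 27, 2225) to the later (September 7, 2225):
May 2225: 31 − 27 = 4 days remain.
Then June (30), July (31), August (31): 30 + 31 + 31 = 92 days.
September 1–7, 2225: 7 days.
Total: 4 + 92 + 7 = 103 days.
103 mod 7 = 5, so 5 days before Wednesday is Friday.

Friday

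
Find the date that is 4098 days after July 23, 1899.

October 12, 1910

Count 4098 days after July 23, 1899:
Day-of-year of July 23, 1899: 204.
Day-of-year of October 12, 1910: 285.
1899 has 365 days, so 365 − 204 = 161 days remain in 1899.
Full years 1900–1909: 8 common + 2 leap = 8×365 + 2×366 = 3652 days.
Total: 161 + 3652 + 285 = 4098 days.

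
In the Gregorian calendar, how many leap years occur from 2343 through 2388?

12

Years divisible by 4 in [2343, 2388]: 2344, 2348, 2352, 2356, 2360, 2364, 2368, 2372, 2376, 2380, 2384, 2388.
No century exceptions apply. Count: 12.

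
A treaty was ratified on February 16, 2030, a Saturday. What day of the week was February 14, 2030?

Count forward from the earlier date (February 14, 2030) to the later (February 16, 2030):
Within February 2030: 16 − 14 = 2 days.
2 mod 7 = 2, so 2 days before Saturday is Thursday.

Thursday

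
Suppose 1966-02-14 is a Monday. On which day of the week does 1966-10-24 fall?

February 1966: 28 − 14 = 14 days remain (1966 is not a leap year, so February has 28 days).
Then March (31), April (30), May (31), June (30), July (31), August (31), September (30): 31 + 30 + 31 + 30 + 31 + 31 + 30 = 214 days.
October 1–24, 1966: 24 days.
Total: 14 + 214 + 24 = 252 days.
252 is a multiple of 7, so 1966-10-24 falls on the same weekday: Monday.

Monday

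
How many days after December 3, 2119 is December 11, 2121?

Day-of-year of December 3, 2119: 337.
Day-of-year of December 11, 2121: 345.
2119 has 365 days, so 365 − 337 = 28 days remain in 2119.
Full years: 2120: 366. Sum = 366.
Total: 28 + 366 + 345 = 739 days.

739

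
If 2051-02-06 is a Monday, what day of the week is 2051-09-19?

Tuesday

February 2051: 28 − 6 = 22 days remain (2051 is not a leap year, so February has 28 days).
Then March (31), April (30), May (31), June (30), July (31), August (31): 31 + 30 + 31 + 30 + 31 + 31 = 184 days.
September 1–19, 2051: 19 days.
Total: 22 + 184 + 19 = 225 days.
225 mod 7 = 1, so 1 day after Monday is Tuesday.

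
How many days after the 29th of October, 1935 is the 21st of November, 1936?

October 29, 1935 → October 29, 1936: 366 days (1936 is a leap year).
October 1936: 31 − 29 = 2 days remain.
November 1–21, 1936: 21 days.
Residual: 23 days.
Total: 389 days.

389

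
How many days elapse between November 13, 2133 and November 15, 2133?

2

Within November 2133: 15 − 13 = 2 days.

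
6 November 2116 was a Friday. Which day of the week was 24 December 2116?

November 2116: 30 − 6 = 24 days remain.
December 1–24, 2116: 24 days.
Total: 24 + 24 = 48 days.
48 mod 7 = 6, so 6 days after Friday is Thursday.

Thursday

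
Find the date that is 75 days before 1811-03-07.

1810-12-22

Count 75 days before March 7, 1811:
December 1810: 31 − 22 = 9 days remain.
Then January (31), February 1811 (28): 31 + 28 = 59 days.
March 1–7, 1811: 7 days.
Total: 9 + 59 + 7 = 75 days.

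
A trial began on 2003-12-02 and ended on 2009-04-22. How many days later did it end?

1968

Day-of-year of December 2, 2003: 336.
Day-of-year of April 22, 2009: 112.
2003 has 365 days, so 365 − 336 = 29 days remain in 2003.
Full years: 2004: 366; 2005: 365; 2006: 365; 2007: 365; 2008: 366. Sum = 1827.
Total: 29 + 1827 + 112 = 1968 days.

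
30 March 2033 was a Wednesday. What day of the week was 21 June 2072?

Day-of-year of March 30, 2033: 89.
Day-of-year of June 21, 2072: 173.
2033 has 365 days, so 365 − 89 = 276 days remain in 2033.
Full years 2034–2071: 29 common + 9 leap = 29×365 + 9×366 = 13879 days.
Total: 276 + 13879 + 173 = 14328 days.
14328 mod 7 = 6, so 6 days after Wednesday is Tuesday.

Tuesday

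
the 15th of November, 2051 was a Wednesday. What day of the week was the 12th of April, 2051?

Wednesday

Count forward from the earlier date (April 12, 2051) to the later (November 15, 2051):
April 2051: 30 − 12 = 18 days remain.
Then May (31), June (30), July (31), August (31), September (30), October (31): 31 + 30 + 31 + 31 + 30 + 31 = 184 days.
November 1–15, 2051: 15 days.
Total: 18 + 184 + 15 = 217 days.
217 is a multiple of 7, so the 12th of April, 2051 falls on the same weekday: Wednesday.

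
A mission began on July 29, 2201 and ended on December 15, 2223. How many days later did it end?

From July 29, 2201 to July 29, 2223: 22 years, of which 5 contain a Feb 29 — 17×365 + 5×366 = 8035 days.
July 2223: 31 − 29 = 2 days remain.
Then August (31), September (30), October (31), November (30): 31 + 30 + 31 + 30 = 122 days.
December 1–15, 2223: 15 days.
Residual: 139 days.
Total: 8174 days.

8174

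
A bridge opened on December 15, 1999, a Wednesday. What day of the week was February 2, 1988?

Count forward from the earlier date (February 2, 1988) to the later (December 15, 1999):
From February 2, 1988 to February 2, 1999: 11 years, of which 3 contain a Feb 29 — 8×365 + 3×366 = 4018 days.
February 1999: 28 − 2 = 26 days remain (1999 is not a leap year, so February has 28 days).
Then 9 full months totalling 275 days.
December 1–15, 1999: 15 days.
Residual: 316 days.
Total: 4334 days.
4334 mod 7 = 1, so 1 day before Wednesday is Tuesday.

Tuesday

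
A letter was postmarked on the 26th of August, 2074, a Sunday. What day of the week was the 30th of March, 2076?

August 2074: 31 − 26 = 5 days remain.
Then 18 full months totalling 547 days.
March 1–30, 2076: 30 days.
Total: 5 + 547 + 30 = 582 days.
582 mod 7 = 1, so 1 day after Sunday is Monday.

Monday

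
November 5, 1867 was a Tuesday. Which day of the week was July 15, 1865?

Count forward from the earlier date (July 15, 1865) to the later (November 5, 1867):
Day-of-year of July 15, 1865: 196.
Day-of-year of November 5, 1867: 309.
1865 has 365 days, so 365 − 196 = 169 days remain in 1865.
Full years: 1866: 365. Sum = 365.
Total: 169 + 365 + 309 = 843 days.
843 mod 7 = 3, so 3 days before Tuesday is Saturday.

Saturday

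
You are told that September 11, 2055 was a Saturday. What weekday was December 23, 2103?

Sunday

From September 11, 2055 to September 11, 2103: 48 years, of which 11 contain a Feb 29 — 37×365 + 11×366 = 17531 days.
(2100 is not a leap year (divisible by 100 but not 400).)
September 2103: 30 − 11 = 19 days remain.
Then October (31), November (30): 31 + 30 = 61 days.
December 1–23, 2103: 23 days.
Residual: 103 days.
Total: 17634 days.
17634 mod 7 = 1, so 1 day after Saturday is Sunday.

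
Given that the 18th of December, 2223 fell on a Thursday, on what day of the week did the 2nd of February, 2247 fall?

Tuesday

Day-of-year of December 18, 2223: 352.
Day-of-year of February 2, 2247: 33.
2223 has 365 days, so 365 − 352 = 13 days remain in 2223.
Full years 2224–2246: 17 common + 6 leap = 17×365 + 6×366 = 8401 days.
Total: 13 + 8401 + 33 = 8447 days.
8447 mod 7 = 5, so 5 days after Thursday is Tuesday.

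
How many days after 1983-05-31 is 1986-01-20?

May 31, 1983 → May 31, 1984: 366 days (1984 is a leap year).
May 31, 1984 → May 31, 1985: 365 days.
May 1985: 31 − 31 = 0 days remain.
Then June (30), July (31), August (31), September (30), October (31), November (30), December (31): 30 + 31 + 31 + 30 + 31 + 30 + 31 = 214 days.
January 1–20, 1986: 20 days.
Residual: 234 days.
Total: 965 days.

965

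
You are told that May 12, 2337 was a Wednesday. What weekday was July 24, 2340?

Wednesday

Day-of-year of May 12, 2337: 132.
Day-of-year of July 24, 2340: 206.
2337 has 365 days, so 365 − 132 = 233 days remain in 2337.
Full years: 2338: 365; 2339: 365. Sum = 730.
Total: 233 + 730 + 206 = 1169 days.
1169 is a multiple of 7, so July 24, 2340 falls on the same weekday: Wednesday.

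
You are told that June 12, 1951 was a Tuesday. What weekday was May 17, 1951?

Count forward from the earlier date (May 17, 1951) to the later (June 12, 1951):
May 1951: 31 − 17 = 14 days remain.
June 1–12, 1951: 12 days.
Total: 14 + 12 = 26 days.
26 mod 7 = 5, so 5 days before Tuesday is Thursday.

Thursday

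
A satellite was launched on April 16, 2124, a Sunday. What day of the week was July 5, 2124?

Wednesday

April 2124: 30 − 16 = 14 days remain.
Then May (31), June (30): 31 + 30 = 61 days.
July 1–5, 2124: 5 days.
Total: 14 + 61 + 5 = 80 days.
80 mod 7 = 3, so 3 days after Sunday is Wednesday.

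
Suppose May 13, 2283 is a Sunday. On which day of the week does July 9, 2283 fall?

Monday

May 2283: 31 − 13 = 18 days remain.
Then June (30): 30 days.
July 1–9, 2283: 9 days.
Total: 18 + 30 + 9 = 57 days.
57 mod 7 = 1, so 1 day after Sunday is Monday.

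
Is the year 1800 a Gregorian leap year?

No

1800 is not a leap year (divisible by 100 but not 400).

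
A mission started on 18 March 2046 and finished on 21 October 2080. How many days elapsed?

From March 18, 2046 to March 18, 2080: 34 years, of which 9 contain a Feb 29 — 25×365 + 9×366 = 12419 days.
March 2080: 31 − 18 = 13 days remain.
Then April (30), May (31), June (30), July (31), August (31), September (30): 30 + 31 + 30 + 31 + 31 + 30 = 183 days.
October 1–21, 2080: 21 days.
Residual: 217 days.
Total: 12636 days.

12636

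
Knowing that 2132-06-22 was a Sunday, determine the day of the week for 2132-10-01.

June 2132: 30 − 22 = 8 days remain.
Then July (31), August (31), September (30): 31 + 31 + 30 = 92 days.
October 1, 2132: 1 day.
Total: 8 + 92 + 1 = 101 days.
101 mod 7 = 3, so 3 days after Sunday is Wednesday.

Wednesday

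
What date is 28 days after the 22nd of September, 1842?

the 20th of October, 1842

Count 28 days after September 22, 1842:
September 1842: 30 − 22 = 8 days remain.
October 1–20, 1842: 20 days.
Total: 8 + 20 = 28 days.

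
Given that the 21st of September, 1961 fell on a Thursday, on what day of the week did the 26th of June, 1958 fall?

Count forward from the earlier date (June 26, 1958) to the later (September 21, 1961):
Day-of-year of June 26, 1958: 177.
Day-of-year of September 21, 1961: 264.
1958 has 365 days, so 365 − 177 = 188 days remain in 1958.
Full years: 1959: 365; 1960: 366. Sum = 731.
Total: 188 + 731 + 264 = 1183 days.
1183 is a multiple of 7, so the 26th of June, 1958 falls on the same weekday: Thursday.

Thursday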